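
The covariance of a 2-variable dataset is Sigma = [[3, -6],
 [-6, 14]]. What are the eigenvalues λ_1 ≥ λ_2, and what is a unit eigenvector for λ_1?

Step 1 — characteristic polynomial of 2×2 Sigma:
  det(Sigma - λI) = λ² - trace · λ + det = 0.
  trace = 3 + 14 = 17, det = 3·14 - (-6)² = 6.
Step 2 — discriminant:
  Δ = trace² - 4·det = 289 - 24 = 265.
Step 3 — eigenvalues:
  λ = (trace ± √Δ)/2 = (17 ± 16.2788)/2,
  λ_1 = 16.6394,  λ_2 = 0.3606.

Step 4 — unit eigenvector for λ_1: solve (Sigma - λ_1 I)v = 0. First row:
  (3 - 16.6394)·v_x + (-6)·v_y = 0, i.e. (-13.6394)·v_x + (-6)·v_y = 0,
  so v ∝ (b, λ_1 - a) = (-6, 13.6394); multiply by -1 so the first entry is positive: u = (6, -13.6394).
  ||u|| = √((6)² + (-13.6394)²) = √(222.0335) ≈ 14.9008,
  v_1 = u/||u|| ≈ (0.4027, -0.9153) (||v_1|| = 1).

λ_1 = 16.6394,  λ_2 = 0.3606;  v_1 ≈ (0.4027, -0.9153)


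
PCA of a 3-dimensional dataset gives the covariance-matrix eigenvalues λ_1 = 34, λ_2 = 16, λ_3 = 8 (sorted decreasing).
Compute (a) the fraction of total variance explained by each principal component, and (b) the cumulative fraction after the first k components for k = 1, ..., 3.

Step 1 — total variance = trace(Sigma) = Σ λ_i = 34 + 16 + 8 = 58.

Step 2 — fraction explained by component i = λ_i / Σ λ:
  PC1: 34/58 = 0.5862
  PC2: 16/58 = 0.2759
  PC3: 8/58 = 0.1379

Step 3 — cumulative fraction after k components = (λ_1 + ... + λ_k) / Σ λ:
  k = 1: 34/58 = 0.5862
  k = 2: (34 + 16)/58 = 50/58 = 0.8621
  k = 3: (34 + 16 + 8)/58 = 58/58 = 1

Summary (fraction, with percent):

explained: PC1 0.5862 (58.62%), PC2 0.2759 (27.59%), PC3 0.1379 (13.79%);  cumulative: 0.5862, 0.8621, 1


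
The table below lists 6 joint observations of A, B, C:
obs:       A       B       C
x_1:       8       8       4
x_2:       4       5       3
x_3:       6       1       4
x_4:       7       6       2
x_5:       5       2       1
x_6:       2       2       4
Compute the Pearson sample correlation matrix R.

Step 1 — column means:
  mean(A) = (8 + 4 + 6 + 7 + 5 + 2) / 6 = 32/6 = 5.3333
  mean(B) = (8 + 5 + 1 + 6 + 2 + 2) / 6 = 24/6 = 4
  mean(C) = (4 + 3 + 4 + 2 + 1 + 4) / 6 = 18/6 = 3

Step 2 — sample variances and covariances s[i,j] = (1/(n-1)) · Σ_k (x_{k,i} - mean_i) · (x_{k,j} - mean_j), with n-1 = 5:
  s[A,A] = ((2.6667)·(2.6667) + (-1.3333)·(-1.3333) + (0.6667)·(0.6667) + (1.6667)·(1.6667) + (-0.3333)·(-0.3333) + (-3.3333)·(-3.3333)) / 5 = 23.3333/5 = 4.6667
  s[A,B] = ((2.6667)·(4) + (-1.3333)·(1) + (0.6667)·(-3) + (1.6667)·(2) + (-0.3333)·(-2) + (-3.3333)·(-2)) / 5 = 18/5 = 3.6
  s[A,C] = ((2.6667)·(1) + (-1.3333)·(0) + (0.6667)·(1) + (1.6667)·(-1) + (-0.3333)·(-2) + (-3.3333)·(1)) / 5 = -1/5 = -0.2
  s[B,B] = ((4)·(4) + (1)·(1) + (-3)·(-3) + (2)·(2) + (-2)·(-2) + (-2)·(-2)) / 5 = 38/5 = 7.6
  s[B,C] = ((4)·(1) + (1)·(0) + (-3)·(1) + (2)·(-1) + (-2)·(-2) + (-2)·(1)) / 5 = 1/5 = 0.2
  s[C,C] = ((1)·(1) + (0)·(0) + (1)·(1) + (-1)·(-1) + (-2)·(-2) + (1)·(1)) / 5 = 8/5 = 1.6
  Sample standard deviations s_i = √(s[i,i]):
  s(A) = √(4.6667) = 2.1602
  s(B) = √(7.6) = 2.7568
  s(C) = √(1.6) = 1.2649

Step 3 — r_{ij} = s_{ij} / (s_i · s_j):
  r[A,A] = 1 (diagonal).
  r[A,B] = 3.6 / (2.1602 · 2.7568) = 3.6 / 5.9554 = 0.6045
  r[A,C] = -0.2 / (2.1602 · 1.2649) = -0.2 / 2.7325 = -0.0732
  r[B,B] = 1 (diagonal).
  r[B,C] = 0.2 / (2.7568 · 1.2649) = 0.2 / 3.4871 = 0.0574
  r[C,C] = 1 (diagonal).

R is symmetric with unit diagonal. Assembling:

R = [[1, 0.6045, -0.0732],
 [0.6045, 1, 0.0574],
 [-0.0732, 0.0574, 1]]


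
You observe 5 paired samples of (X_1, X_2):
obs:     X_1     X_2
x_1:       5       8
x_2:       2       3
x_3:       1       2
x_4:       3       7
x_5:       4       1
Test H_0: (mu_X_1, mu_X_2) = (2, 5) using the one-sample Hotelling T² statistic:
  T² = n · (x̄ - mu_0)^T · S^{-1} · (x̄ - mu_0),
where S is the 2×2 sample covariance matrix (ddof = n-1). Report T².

Step 1 — sample mean vector:
  mean(X_1) = (5 + 2 + 1 + 3 + 4) / 5 = 15/5 = 3
  mean(X_2) = (8 + 3 + 2 + 7 + 1) / 5 = 21/5 = 4.2
  x̄ = (3, 4.2),  deviation x̄ - mu_0 = (3, 4.2) - (2, 5) = (1, -0.8).

Step 2 — sample covariance matrix, S[i,j] = (1/(n-1)) · Σ_k (x_{k,i} - mean_i) · (x_{k,j} - mean_j), divisor n-1 = 4:
  S[X_1,X_1] = ((2)·(2) + (-1)·(-1) + (-2)·(-2) + (0)·(0) + (1)·(1)) / 4 = 10/4 = 2.5
  S[X_1,X_2] = ((2)·(3.8) + (-1)·(-1.2) + (-2)·(-2.2) + (0)·(2.8) + (1)·(-3.2)) / 4 = 10/4 = 2.5
  S[X_2,X_2] = ((3.8)·(3.8) + (-1.2)·(-1.2) + (-2.2)·(-2.2) + (2.8)·(2.8) + (-3.2)·(-3.2)) / 4 = 38.8/4 = 9.7
  S = [[2.5, 2.5],
 [2.5, 9.7]].

Step 3 — invert S. det(S) = 2.5·9.7 - (2.5)² = 18.
  S^{-1} = (1/det) · [[d, -b], [-b, a]] = [[0.5389, -0.1389],
 [-0.1389, 0.1389]].

Step 4 — quadratic form (x̄ - mu_0)^T · S^{-1} · (x̄ - mu_0):
  S^{-1} · (x̄ - mu_0) = (0.65, -0.25),
  (x̄ - mu_0)^T · [...] = (1)·(0.65) + (-0.8)·(-0.25) = 0.85.

Step 5 — scale by n: T² = 5 · 0.85 = 4.25.

T² ≈ 4.25


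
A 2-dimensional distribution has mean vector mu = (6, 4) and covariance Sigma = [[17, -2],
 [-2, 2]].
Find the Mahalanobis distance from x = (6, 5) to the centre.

Step 1 — centre the observation: (x - mu) = (0, 1).

Step 2 — invert Sigma. det(Sigma) = 17·2 - (-2)² = 30.
  Sigma^{-1} = (1/det) · [[d, -b], [-b, a]] = [[0.0667, 0.0667],
 [0.0667, 0.5667]].

Step 3 — form the quadratic (x - mu)^T · Sigma^{-1} · (x - mu):
  Sigma^{-1} · (x - mu) = (0.0667, 0.5667).
  (x - mu)^T · [Sigma^{-1} · (x - mu)] = (0)·(0.0667) + (1)·(0.5667) = 0.5667.

Step 4 — take square root: d = √(0.5667) ≈ 0.7528.

d(x, mu) = √(0.5667) ≈ 0.7528


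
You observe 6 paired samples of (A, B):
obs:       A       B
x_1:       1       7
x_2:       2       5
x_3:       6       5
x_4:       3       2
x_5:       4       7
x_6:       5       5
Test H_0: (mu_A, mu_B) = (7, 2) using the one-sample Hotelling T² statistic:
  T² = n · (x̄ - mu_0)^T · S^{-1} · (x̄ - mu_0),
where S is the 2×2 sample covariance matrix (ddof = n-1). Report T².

Step 1 — sample mean vector:
  mean(A) = (1 + 2 + 6 + 3 + 4 + 5) / 6 = 21/6 = 3.5
  mean(B) = (7 + 5 + 5 + 2 + 7 + 5) / 6 = 31/6 = 5.1667
  x̄ = (3.5, 5.1667),  deviation x̄ - mu_0 = (3.5, 5.1667) - (7, 2) = (-3.5, 3.1667).

Step 2 — sample covariance matrix, S[i,j] = (1/(n-1)) · Σ_k (x_{k,i} - mean_i) · (x_{k,j} - mean_j), divisor n-1 = 5:
  S[A,A] = ((-2.5)·(-2.5) + (-1.5)·(-1.5) + (2.5)·(2.5) + (-0.5)·(-0.5) + (0.5)·(0.5) + (1.5)·(1.5)) / 5 = 17.5/5 = 3.5
  S[A,B] = ((-2.5)·(1.8333) + (-1.5)·(-0.1667) + (2.5)·(-0.1667) + (-0.5)·(-3.1667) + (0.5)·(1.8333) + (1.5)·(-0.1667)) / 5 = -2.5/5 = -0.5
  S[B,B] = ((1.8333)·(1.8333) + (-0.1667)·(-0.1667) + (-0.1667)·(-0.1667) + (-3.1667)·(-3.1667) + (1.8333)·(1.8333) + (-0.1667)·(-0.1667)) / 5 = 16.8333/5 = 3.3667
  S = [[3.5, -0.5],
 [-0.5, 3.3667]].

Step 3 — invert S. det(S) = 3.5·3.3667 - (-0.5)² = 11.5333.
  S^{-1} = (1/det) · [[d, -b], [-b, a]] = [[0.2919, 0.0434],
 [0.0434, 0.3035]].

Step 4 — quadratic form (x̄ - mu_0)^T · S^{-1} · (x̄ - mu_0):
  S^{-1} · (x̄ - mu_0) = (-0.8844, 0.8092),
  (x̄ - mu_0)^T · [...] = (-3.5)·(-0.8844) + (3.1667)·(0.8092) = 5.658.

Step 5 — scale by n: T² = 6 · 5.658 = 33.948.

T² ≈ 33.948


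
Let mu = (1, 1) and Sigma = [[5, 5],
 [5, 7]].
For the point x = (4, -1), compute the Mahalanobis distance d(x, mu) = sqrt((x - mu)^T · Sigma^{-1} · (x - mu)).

Step 1 — centre the observation: (x - mu) = (3, -2).

Step 2 — invert Sigma. det(Sigma) = 5·7 - (5)² = 10.
  Sigma^{-1} = (1/det) · [[d, -b], [-b, a]] = [[0.7, -0.5],
 [-0.5, 0.5]].

Step 3 — form the quadratic (x - mu)^T · Sigma^{-1} · (x - mu):
  Sigma^{-1} · (x - mu) = (3.1, -2.5).
  (x - mu)^T · [Sigma^{-1} · (x - mu)] = (3)·(3.1) + (-2)·(-2.5) = 14.3.

Step 4 — take square root: d = √(14.3) ≈ 3.7815.

d(x, mu) = √(14.3) ≈ 3.7815


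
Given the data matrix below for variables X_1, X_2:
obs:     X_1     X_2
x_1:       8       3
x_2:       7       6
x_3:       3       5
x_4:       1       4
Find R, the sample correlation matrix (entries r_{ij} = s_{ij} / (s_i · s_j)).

Step 1 — column means:
  mean(X_1) = (8 + 7 + 3 + 1) / 4 = 19/4 = 4.75
  mean(X_2) = (3 + 6 + 5 + 4) / 4 = 18/4 = 4.5

Step 2 — sample variances and covariances s[i,j] = (1/(n-1)) · Σ_k (x_{k,i} - mean_i) · (x_{k,j} - mean_j), with n-1 = 3:
  s[X_1,X_1] = ((3.25)·(3.25) + (2.25)·(2.25) + (-1.75)·(-1.75) + (-3.75)·(-3.75)) / 3 = 32.75/3 = 10.9167
  s[X_1,X_2] = ((3.25)·(-1.5) + (2.25)·(1.5) + (-1.75)·(0.5) + (-3.75)·(-0.5)) / 3 = -0.5/3 = -0.1667
  s[X_2,X_2] = ((-1.5)·(-1.5) + (1.5)·(1.5) + (0.5)·(0.5) + (-0.5)·(-0.5)) / 3 = 5/3 = 1.6667
  Sample standard deviations s_i = √(s[i,i]):
  s(X_1) = √(10.9167) = 3.304
  s(X_2) = √(1.6667) = 1.291

Step 3 — r_{ij} = s_{ij} / (s_i · s_j):
  r[X_1,X_1] = 1 (diagonal).
  r[X_1,X_2] = -0.1667 / (3.304 · 1.291) = -0.1667 / 4.2655 = -0.0391
  r[X_2,X_2] = 1 (diagonal).

R is symmetric with unit diagonal. Assembling:

R = [[1, -0.0391],
 [-0.0391, 1]]


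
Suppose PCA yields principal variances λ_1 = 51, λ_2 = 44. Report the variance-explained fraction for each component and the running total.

Step 1 — total variance = trace(Sigma) = Σ λ_i = 51 + 44 = 95.

Step 2 — fraction explained by component i = λ_i / Σ λ:
  PC1: 51/95 = 0.5368
  PC2: 44/95 = 0.4632

Step 3 — cumulative fraction after k components = (λ_1 + ... + λ_k) / Σ λ:
  k = 1: 51/95 = 0.5368
  k = 2: (51 + 44)/95 = 95/95 = 1

Summary (fraction, with percent):

explained: PC1 0.5368 (53.68%), PC2 0.4632 (46.32%);  cumulative: 0.5368, 1


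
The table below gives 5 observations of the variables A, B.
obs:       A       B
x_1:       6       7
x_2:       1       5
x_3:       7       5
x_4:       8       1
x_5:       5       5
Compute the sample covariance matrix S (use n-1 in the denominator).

Step 1 — column means:
  mean(A) = (6 + 1 + 7 + 8 + 5) / 5 = 27/5 = 5.4
  mean(B) = (7 + 5 + 5 + 1 + 5) / 5 = 23/5 = 4.6

Step 2 — sample covariance S[i,j] = (1/(n-1)) · Σ_k (x_{k,i} - mean_i) · (x_{k,j} - mean_j), with n-1 = 4.
  S[A,A] = ((0.6)·(0.6) + (-4.4)·(-4.4) + (1.6)·(1.6) + (2.6)·(2.6) + (-0.4)·(-0.4)) / 4 = 29.2/4 = 7.3
  S[A,B] = ((0.6)·(2.4) + (-4.4)·(0.4) + (1.6)·(0.4) + (2.6)·(-3.6) + (-0.4)·(0.4)) / 4 = -9.2/4 = -2.3
  S[B,B] = ((2.4)·(2.4) + (0.4)·(0.4) + (0.4)·(0.4) + (-3.6)·(-3.6) + (0.4)·(0.4)) / 4 = 19.2/4 = 4.8

S is symmetric (S[j,i] = S[i,j]). Assembling:

S = [[7.3, -2.3],
 [-2.3, 4.8]]


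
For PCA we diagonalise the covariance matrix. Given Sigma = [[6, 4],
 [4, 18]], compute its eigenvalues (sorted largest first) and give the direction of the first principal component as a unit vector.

Step 1 — characteristic polynomial of 2×2 Sigma:
  det(Sigma - λI) = λ² - trace · λ + det = 0.
  trace = 6 + 18 = 24, det = 6·18 - (4)² = 92.
Step 2 — discriminant:
  Δ = trace² - 4·det = 576 - 368 = 208.
Step 3 — eigenvalues:
  λ = (trace ± √Δ)/2 = (24 ± 14.4222)/2,
  λ_1 = 19.2111,  λ_2 = 4.7889.

Step 4 — unit eigenvector for λ_1: solve (Sigma - λ_1 I)v = 0. First row:
  (6 - 19.2111)·v_x + (4)·v_y = 0, i.e. (-13.2111)·v_x + (4)·v_y = 0,
  so v ∝ (b, λ_1 - a) = (4, 13.2111) = u.
  ||u|| = √((4)² + (13.2111)²) = √(190.5332) ≈ 13.8034,
  v_1 = u/||u|| ≈ (0.2898, 0.9571) (||v_1|| = 1).

λ_1 = 19.2111,  λ_2 = 4.7889;  v_1 ≈ (0.2898, 0.9571)


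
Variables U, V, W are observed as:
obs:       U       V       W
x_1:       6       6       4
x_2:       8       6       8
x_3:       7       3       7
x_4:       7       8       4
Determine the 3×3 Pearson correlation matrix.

Step 1 — column means:
  mean(U) = (6 + 8 + 7 + 7) / 4 = 28/4 = 7
  mean(V) = (6 + 6 + 3 + 8) / 4 = 23/4 = 5.75
  mean(W) = (4 + 8 + 7 + 4) / 4 = 23/4 = 5.75

Step 2 — sample variances and covariances s[i,j] = (1/(n-1)) · Σ_k (x_{k,i} - mean_i) · (x_{k,j} - mean_j), with n-1 = 3:
  s[U,U] = ((-1)·(-1) + (1)·(1) + (0)·(0) + (0)·(0)) / 3 = 2/3 = 0.6667
  s[U,V] = ((-1)·(0.25) + (1)·(0.25) + (0)·(-2.75) + (0)·(2.25)) / 3 = 0/3 = 0
  s[U,W] = ((-1)·(-1.75) + (1)·(2.25) + (0)·(1.25) + (0)·(-1.75)) / 3 = 4/3 = 1.3333
  s[V,V] = ((0.25)·(0.25) + (0.25)·(0.25) + (-2.75)·(-2.75) + (2.25)·(2.25)) / 3 = 12.75/3 = 4.25
  s[V,W] = ((0.25)·(-1.75) + (0.25)·(2.25) + (-2.75)·(1.25) + (2.25)·(-1.75)) / 3 = -7.25/3 = -2.4167
  s[W,W] = ((-1.75)·(-1.75) + (2.25)·(2.25) + (1.25)·(1.25) + (-1.75)·(-1.75)) / 3 = 12.75/3 = 4.25
  Sample standard deviations s_i = √(s[i,i]):
  s(U) = √(0.6667) = 0.8165
  s(V) = √(4.25) = 2.0616
  s(W) = √(4.25) = 2.0616

Step 3 — r_{ij} = s_{ij} / (s_i · s_j):
  r[U,U] = 1 (diagonal).
  r[U,V] = 0 / (0.8165 · 2.0616) = 0 / 1.6833 = 0
  r[U,W] = 1.3333 / (0.8165 · 2.0616) = 1.3333 / 1.6833 = 0.7921
  r[V,V] = 1 (diagonal).
  r[V,W] = -2.4167 / (2.0616 · 2.0616) = -2.4167 / 4.25 = -0.5686
  r[W,W] = 1 (diagonal).

R is symmetric with unit diagonal. Assembling:

R = [[1, 0, 0.7921],
 [0, 1, -0.5686],
 [0.7921, -0.5686, 1]]


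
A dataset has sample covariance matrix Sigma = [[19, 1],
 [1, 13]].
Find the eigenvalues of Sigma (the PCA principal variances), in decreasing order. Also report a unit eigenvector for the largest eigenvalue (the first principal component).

Step 1 — characteristic polynomial of 2×2 Sigma:
  det(Sigma - λI) = λ² - trace · λ + det = 0.
  trace = 19 + 13 = 32, det = 19·13 - (1)² = 246.
Step 2 — discriminant:
  Δ = trace² - 4·det = 1024 - 984 = 40.
Step 3 — eigenvalues:
  λ = (trace ± √Δ)/2 = (32 ± 6.3246)/2,
  λ_1 = 19.1623,  λ_2 = 12.8377.

Step 4 — unit eigenvector for λ_1: solve (Sigma - λ_1 I)v = 0. First row:
  (19 - 19.1623)·v_x + (1)·v_y = 0, i.e. (-0.1623)·v_x + (1)·v_y = 0,
  so v ∝ (b, λ_1 - a) = (1, 0.1623) = u.
  ||u|| = √((1)² + (0.1623)²) = √(1.0263) ≈ 1.0131,
  v_1 = u/||u|| ≈ (0.9871, 0.1602) (||v_1|| = 1).

λ_1 = 19.1623,  λ_2 = 12.8377;  v_1 ≈ (0.9871, 0.1602)


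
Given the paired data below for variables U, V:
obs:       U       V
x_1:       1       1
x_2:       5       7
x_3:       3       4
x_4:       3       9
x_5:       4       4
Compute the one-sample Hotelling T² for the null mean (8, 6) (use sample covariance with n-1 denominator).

Step 1 — sample mean vector:
  mean(U) = (1 + 5 + 3 + 3 + 4) / 5 = 16/5 = 3.2
  mean(V) = (1 + 7 + 4 + 9 + 4) / 5 = 25/5 = 5
  x̄ = (3.2, 5),  deviation x̄ - mu_0 = (3.2, 5) - (8, 6) = (-4.8, -1).

Step 2 — sample covariance matrix, S[i,j] = (1/(n-1)) · Σ_k (x_{k,i} - mean_i) · (x_{k,j} - mean_j), divisor n-1 = 4:
  S[U,U] = ((-2.2)·(-2.2) + (1.8)·(1.8) + (-0.2)·(-0.2) + (-0.2)·(-0.2) + (0.8)·(0.8)) / 4 = 8.8/4 = 2.2
  S[U,V] = ((-2.2)·(-4) + (1.8)·(2) + (-0.2)·(-1) + (-0.2)·(4) + (0.8)·(-1)) / 4 = 11/4 = 2.75
  S[V,V] = ((-4)·(-4) + (2)·(2) + (-1)·(-1) + (4)·(4) + (-1)·(-1)) / 4 = 38/4 = 9.5
  S = [[2.2, 2.75],
 [2.75, 9.5]].

Step 3 — invert S. det(S) = 2.2·9.5 - (2.75)² = 13.3375.
  S^{-1} = (1/det) · [[d, -b], [-b, a]] = [[0.7123, -0.2062],
 [-0.2062, 0.1649]].

Step 4 — quadratic form (x̄ - mu_0)^T · S^{-1} · (x̄ - mu_0):
  S^{-1} · (x̄ - mu_0) = (-3.2127, 0.8247),
  (x̄ - mu_0)^T · [...] = (-4.8)·(-3.2127) + (-1)·(0.8247) = 14.5964.

Step 5 — scale by n: T² = 5 · 14.5964 = 72.9822.

T² ≈ 72.9822


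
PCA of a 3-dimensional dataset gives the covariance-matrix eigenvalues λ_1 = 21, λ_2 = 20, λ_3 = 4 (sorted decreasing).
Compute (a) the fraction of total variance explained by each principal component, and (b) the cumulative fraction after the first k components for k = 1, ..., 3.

Step 1 — total variance = trace(Sigma) = Σ λ_i = 21 + 20 + 4 = 45.

Step 2 — fraction explained by component i = λ_i / Σ λ:
  PC1: 21/45 = 0.4667
  PC2: 20/45 = 0.4444
  PC3: 4/45 = 0.0889

Step 3 — cumulative fraction after k components = (λ_1 + ... + λ_k) / Σ λ:
  k = 1: 21/45 = 0.4667
  k = 2: (21 + 20)/45 = 41/45 = 0.9111
  k = 3: (21 + 20 + 4)/45 = 45/45 = 1

Summary (fraction, with percent):

explained: PC1 0.4667 (46.67%), PC2 0.4444 (44.44%), PC3 0.0889 (8.89%);  cumulative: 0.4667, 0.9111, 1


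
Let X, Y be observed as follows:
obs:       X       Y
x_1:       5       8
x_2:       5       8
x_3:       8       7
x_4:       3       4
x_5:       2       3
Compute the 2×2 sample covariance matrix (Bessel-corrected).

Step 1 — column means:
  mean(X) = (5 + 5 + 8 + 3 + 2) / 5 = 23/5 = 4.6
  mean(Y) = (8 + 8 + 7 + 4 + 3) / 5 = 30/5 = 6

Step 2 — sample covariance S[i,j] = (1/(n-1)) · Σ_k (x_{k,i} - mean_i) · (x_{k,j} - mean_j), with n-1 = 4.
  S[X,X] = ((0.4)·(0.4) + (0.4)·(0.4) + (3.4)·(3.4) + (-1.6)·(-1.6) + (-2.6)·(-2.6)) / 4 = 21.2/4 = 5.3
  S[X,Y] = ((0.4)·(2) + (0.4)·(2) + (3.4)·(1) + (-1.6)·(-2) + (-2.6)·(-3)) / 4 = 16/4 = 4
  S[Y,Y] = ((2)·(2) + (2)·(2) + (1)·(1) + (-2)·(-2) + (-3)·(-3)) / 4 = 22/4 = 5.5

S is symmetric (S[j,i] = S[i,j]). Assembling:

S = [[5.3, 4],
 [4, 5.5]]


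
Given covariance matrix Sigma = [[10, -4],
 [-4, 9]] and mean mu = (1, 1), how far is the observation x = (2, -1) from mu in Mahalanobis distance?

Step 1 — centre the observation: (x - mu) = (1, -2).

Step 2 — invert Sigma. det(Sigma) = 10·9 - (-4)² = 74.
  Sigma^{-1} = (1/det) · [[d, -b], [-b, a]] = [[0.1216, 0.0541],
 [0.0541, 0.1351]].

Step 3 — form the quadratic (x - mu)^T · Sigma^{-1} · (x - mu):
  Sigma^{-1} · (x - mu) = (0.0135, -0.2162).
  (x - mu)^T · [Sigma^{-1} · (x - mu)] = (1)·(0.0135) + (-2)·(-0.2162) = 0.4459.

Step 4 — take square root: d = √(0.4459) ≈ 0.6678.

d(x, mu) = √(0.4459) ≈ 0.6678


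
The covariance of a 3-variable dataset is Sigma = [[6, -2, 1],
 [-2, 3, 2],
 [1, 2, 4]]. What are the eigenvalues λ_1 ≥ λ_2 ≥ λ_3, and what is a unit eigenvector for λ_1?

Step 1 — characteristic polynomial p(λ) = det(λI - Sigma) = λ³ - tr·λ² + c_1·λ - det, where tr = trace, c_1 = sum of the principal 2×2 minors, det = det(Sigma):
  tr = 6 + 3 + 4 = 13,
  c_1 = (6·3 - (-2)²) + (6·4 - (1)²) + (3·4 - (2)²) = 14 + 23 + 8 = 45,
  det = 6·(3·4 - (2)²) - (-2)·((-2)·4 - (2)·(1)) + (1)·((-2)·(2) - 3·(1)) = 6·(8) - (-2)·(-10) + (1)·(-7) = 21.
  So p(λ) = λ³ - 13λ² + 45λ - 21.
Step 2 — look for an integer root (rational root theorem: any rational root is an integer divisor of 21). Testing λ = 7:
  p(7) = 343 - 637 + 315 - 21 = 0  ✓
  Dividing out (λ - 7): p(λ) = (λ - 7)(λ² - 6λ + 3).
Step 3 — remaining eigenvalues from the quadratic λ² - 6λ + 3 = 0:
  Δ = 6² - 4·3 = 36 - 12 = 24,  λ = (6 ± √24)/2 = (6 ± 4.899)/2 ≈ 5.4495 or 0.5505.
  Sorted: λ_1 = 7,  λ_2 = 5.4495,  λ_3 = 0.5505  (check: sum = 13 = tr ✓).

Step 4 — unit eigenvector for λ_1 = 7: v spans the null space of (Sigma - λ_1 I), whose rows are
  r_1 = (-1, -2, 1),  r_2 = (-2, -4, 2),  r_3 = (1, 2, -3).
  v is orthogonal to every row, so take v ∝ r_1 × r_3 = ((-2)·(-3) - (1)·(2), (1)·(1) - (-1)·(-3), (-1)·(2) - (-2)·(1)) = (4, -2, 0).
  Rescale (divide by 2): u = (2, -1, 0).
  ||u|| = √((2)² + (-1)² + (0)²) = √(5) ≈ 2.2361,  v_1 = u/||u|| ≈ (0.8944, -0.4472, 0) (||v_1|| = 1).

λ_1 = 7,  λ_2 = 5.4495,  λ_3 = 0.5505;  v_1 ≈ (0.8944, -0.4472, 0)


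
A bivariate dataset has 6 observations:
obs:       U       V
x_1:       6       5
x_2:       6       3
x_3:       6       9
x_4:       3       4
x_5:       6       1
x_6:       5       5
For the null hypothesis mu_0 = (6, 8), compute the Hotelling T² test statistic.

Step 1 — sample mean vector:
  mean(U) = (6 + 6 + 6 + 3 + 6 + 5) / 6 = 32/6 = 5.3333
  mean(V) = (5 + 3 + 9 + 4 + 1 + 5) / 6 = 27/6 = 4.5
  x̄ = (5.3333, 4.5),  deviation x̄ - mu_0 = (5.3333, 4.5) - (6, 8) = (-0.6667, -3.5).

Step 2 — sample covariance matrix, S[i,j] = (1/(n-1)) · Σ_k (x_{k,i} - mean_i) · (x_{k,j} - mean_j), divisor n-1 = 5:
  S[U,U] = ((0.6667)·(0.6667) + (0.6667)·(0.6667) + (0.6667)·(0.6667) + (-2.3333)·(-2.3333) + (0.6667)·(0.6667) + (-0.3333)·(-0.3333)) / 5 = 7.3333/5 = 1.4667
  S[U,V] = ((0.6667)·(0.5) + (0.6667)·(-1.5) + (0.6667)·(4.5) + (-2.3333)·(-0.5) + (0.6667)·(-3.5) + (-0.3333)·(0.5)) / 5 = 1/5 = 0.2
  S[V,V] = ((0.5)·(0.5) + (-1.5)·(-1.5) + (4.5)·(4.5) + (-0.5)·(-0.5) + (-3.5)·(-3.5) + (0.5)·(0.5)) / 5 = 35.5/5 = 7.1
  S = [[1.4667, 0.2],
 [0.2, 7.1]].

Step 3 — invert S. det(S) = 1.4667·7.1 - (0.2)² = 10.3733.
  S^{-1} = (1/det) · [[d, -b], [-b, a]] = [[0.6844, -0.0193],
 [-0.0193, 0.1414]].

Step 4 — quadratic form (x̄ - mu_0)^T · S^{-1} · (x̄ - mu_0):
  S^{-1} · (x̄ - mu_0) = (-0.3888, -0.482),
  (x̄ - mu_0)^T · [...] = (-0.6667)·(-0.3888) + (-3.5)·(-0.482) = 1.9462.

Step 5 — scale by n: T² = 6 · 1.9462 = 11.6774.

T² ≈ 11.6774


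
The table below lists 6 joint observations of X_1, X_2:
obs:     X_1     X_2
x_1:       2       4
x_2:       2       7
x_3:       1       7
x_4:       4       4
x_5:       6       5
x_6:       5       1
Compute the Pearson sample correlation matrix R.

Step 1 — column means:
  mean(X_1) = (2 + 2 + 1 + 4 + 6 + 5) / 6 = 20/6 = 3.3333
  mean(X_2) = (4 + 7 + 7 + 4 + 5 + 1) / 6 = 28/6 = 4.6667

Step 2 — sample variances and covariances s[i,j] = (1/(n-1)) · Σ_k (x_{k,i} - mean_i) · (x_{k,j} - mean_j), with n-1 = 5:
  s[X_1,X_1] = ((-1.3333)·(-1.3333) + (-1.3333)·(-1.3333) + (-2.3333)·(-2.3333) + (0.6667)·(0.6667) + (2.6667)·(2.6667) + (1.6667)·(1.6667)) / 5 = 19.3333/5 = 3.8667
  s[X_1,X_2] = ((-1.3333)·(-0.6667) + (-1.3333)·(2.3333) + (-2.3333)·(2.3333) + (0.6667)·(-0.6667) + (2.6667)·(0.3333) + (1.6667)·(-3.6667)) / 5 = -13.3333/5 = -2.6667
  s[X_2,X_2] = ((-0.6667)·(-0.6667) + (2.3333)·(2.3333) + (2.3333)·(2.3333) + (-0.6667)·(-0.6667) + (0.3333)·(0.3333) + (-3.6667)·(-3.6667)) / 5 = 25.3333/5 = 5.0667
  Sample standard deviations s_i = √(s[i,i]):
  s(X_1) = √(3.8667) = 1.9664
  s(X_2) = √(5.0667) = 2.2509

Step 3 — r_{ij} = s_{ij} / (s_i · s_j):
  r[X_1,X_1] = 1 (diagonal).
  r[X_1,X_2] = -2.6667 / (1.9664 · 2.2509) = -2.6667 / 4.4262 = -0.6025
  r[X_2,X_2] = 1 (diagonal).

R is symmetric with unit diagonal. Assembling:

R = [[1, -0.6025],
 [-0.6025, 1]]


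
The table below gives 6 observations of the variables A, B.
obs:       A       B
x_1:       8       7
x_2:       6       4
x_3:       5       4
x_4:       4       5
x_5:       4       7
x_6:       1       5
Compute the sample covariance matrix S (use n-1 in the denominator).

Step 1 — column means:
  mean(A) = (8 + 6 + 5 + 4 + 4 + 1) / 6 = 28/6 = 4.6667
  mean(B) = (7 + 4 + 4 + 5 + 7 + 5) / 6 = 32/6 = 5.3333

Step 2 — sample covariance S[i,j] = (1/(n-1)) · Σ_k (x_{k,i} - mean_i) · (x_{k,j} - mean_j), with n-1 = 5.
  S[A,A] = ((3.3333)·(3.3333) + (1.3333)·(1.3333) + (0.3333)·(0.3333) + (-0.6667)·(-0.6667) + (-0.6667)·(-0.6667) + (-3.6667)·(-3.6667)) / 5 = 27.3333/5 = 5.4667
  S[A,B] = ((3.3333)·(1.6667) + (1.3333)·(-1.3333) + (0.3333)·(-1.3333) + (-0.6667)·(-0.3333) + (-0.6667)·(1.6667) + (-3.6667)·(-0.3333)) / 5 = 3.6667/5 = 0.7333
  S[B,B] = ((1.6667)·(1.6667) + (-1.3333)·(-1.3333) + (-1.3333)·(-1.3333) + (-0.3333)·(-0.3333) + (1.6667)·(1.6667) + (-0.3333)·(-0.3333)) / 5 = 9.3333/5 = 1.8667

S is symmetric (S[j,i] = S[i,j]). Assembling:

S = [[5.4667, 0.7333],
 [0.7333, 1.8667]]


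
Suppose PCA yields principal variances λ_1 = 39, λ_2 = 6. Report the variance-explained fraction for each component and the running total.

Step 1 — total variance = trace(Sigma) = Σ λ_i = 39 + 6 = 45.

Step 2 — fraction explained by component i = λ_i / Σ λ:
  PC1: 39/45 = 0.8667
  PC2: 6/45 = 0.1333

Step 3 — cumulative fraction after k components = (λ_1 + ... + λ_k) / Σ λ:
  k = 1: 39/45 = 0.8667
  k = 2: (39 + 6)/45 = 45/45 = 1

Summary (fraction, with percent):

explained: PC1 0.8667 (86.67%), PC2 0.1333 (13.33%);  cumulative: 0.8667, 1


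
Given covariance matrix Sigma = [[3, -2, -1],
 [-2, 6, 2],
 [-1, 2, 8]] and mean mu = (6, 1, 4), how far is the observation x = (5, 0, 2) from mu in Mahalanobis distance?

Step 1 — centre the observation: (x - mu) = (-1, -1, -2).

Step 2 — invert Sigma (cofactor / det for 3×3, or solve directly):
  Sigma^{-1} = [[0.4314, 0.1373, 0.0196],
 [0.1373, 0.2255, -0.0392],
 [0.0196, -0.0392, 0.1373]].

Step 3 — form the quadratic (x - mu)^T · Sigma^{-1} · (x - mu):
  Sigma^{-1} · (x - mu) = (-0.6078, -0.2843, -0.2549).
  (x - mu)^T · [Sigma^{-1} · (x - mu)] = (-1)·(-0.6078) + (-1)·(-0.2843) + (-2)·(-0.2549) = 1.402.

Step 4 — take square root: d = √(1.402) ≈ 1.184.

d(x, mu) = √(1.402) ≈ 1.184


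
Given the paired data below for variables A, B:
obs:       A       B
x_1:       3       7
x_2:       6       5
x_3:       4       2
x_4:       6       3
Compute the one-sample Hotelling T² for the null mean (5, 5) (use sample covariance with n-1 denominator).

Step 1 — sample mean vector:
  mean(A) = (3 + 6 + 4 + 6) / 4 = 19/4 = 4.75
  mean(B) = (7 + 5 + 2 + 3) / 4 = 17/4 = 4.25
  x̄ = (4.75, 4.25),  deviation x̄ - mu_0 = (4.75, 4.25) - (5, 5) = (-0.25, -0.75).

Step 2 — sample covariance matrix, S[i,j] = (1/(n-1)) · Σ_k (x_{k,i} - mean_i) · (x_{k,j} - mean_j), divisor n-1 = 3:
  S[A,A] = ((-1.75)·(-1.75) + (1.25)·(1.25) + (-0.75)·(-0.75) + (1.25)·(1.25)) / 3 = 6.75/3 = 2.25
  S[A,B] = ((-1.75)·(2.75) + (1.25)·(0.75) + (-0.75)·(-2.25) + (1.25)·(-1.25)) / 3 = -3.75/3 = -1.25
  S[B,B] = ((2.75)·(2.75) + (0.75)·(0.75) + (-2.25)·(-2.25) + (-1.25)·(-1.25)) / 3 = 14.75/3 = 4.9167
  S = [[2.25, -1.25],
 [-1.25, 4.9167]].

Step 3 — invert S. det(S) = 2.25·4.9167 - (-1.25)² = 9.5.
  S^{-1} = (1/det) · [[d, -b], [-b, a]] = [[0.5175, 0.1316],
 [0.1316, 0.2368]].

Step 4 — quadratic form (x̄ - mu_0)^T · S^{-1} · (x̄ - mu_0):
  S^{-1} · (x̄ - mu_0) = (-0.2281, -0.2105),
  (x̄ - mu_0)^T · [...] = (-0.25)·(-0.2281) + (-0.75)·(-0.2105) = 0.2149.

Step 5 — scale by n: T² = 4 · 0.2149 = 0.8596.

T² ≈ 0.8596


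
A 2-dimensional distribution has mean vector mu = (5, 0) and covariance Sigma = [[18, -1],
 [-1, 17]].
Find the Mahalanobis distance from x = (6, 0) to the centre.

Step 1 — centre the observation: (x - mu) = (1, 0).

Step 2 — invert Sigma. det(Sigma) = 18·17 - (-1)² = 305.
  Sigma^{-1} = (1/det) · [[d, -b], [-b, a]] = [[0.0557, 0.0033],
 [0.0033, 0.059]].

Step 3 — form the quadratic (x - mu)^T · Sigma^{-1} · (x - mu):
  Sigma^{-1} · (x - mu) = (0.0557, 0.0033).
  (x - mu)^T · [Sigma^{-1} · (x - mu)] = (1)·(0.0557) + (0)·(0.0033) = 0.0557.

Step 4 — take square root: d = √(0.0557) ≈ 0.2361.

d(x, mu) = √(0.0557) ≈ 0.2361


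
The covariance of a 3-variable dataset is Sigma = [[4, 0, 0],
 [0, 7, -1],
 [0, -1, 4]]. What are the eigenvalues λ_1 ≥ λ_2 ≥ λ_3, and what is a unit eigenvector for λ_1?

Step 1 — characteristic polynomial p(λ) = det(λI - Sigma) = λ³ - tr·λ² + c_1·λ - det, where tr = trace, c_1 = sum of the principal 2×2 minors, det = det(Sigma):
  tr = 4 + 7 + 4 = 15,
  c_1 = (4·7 - (0)²) + (4·4 - (0)²) + (7·4 - (-1)²) = 28 + 16 + 27 = 71,
  det = 4·(7·4 - (-1)²) - (0)·((0)·4 - (-1)·(0)) + (0)·((0)·(-1) - 7·(0)) = 4·(27) - (0)·(0) + (0)·(0) = 108.
  So p(λ) = λ³ - 15λ² + 71λ - 108.
Step 2 — look for an integer root (rational root theorem: any rational root is an integer divisor of 108). Testing λ = 4:
  p(4) = 64 - 240 + 284 - 108 = 0  ✓
  Dividing out (λ - 4): p(λ) = (λ - 4)(λ² - 11λ + 27).
Step 3 — remaining eigenvalues from the quadratic λ² - 11λ + 27 = 0:
  Δ = 11² - 4·27 = 121 - 108 = 13,  λ = (11 ± √13)/2 = (11 ± 3.6056)/2 ≈ 7.3028 or 3.6972.
  Sorted: λ_1 = 7.3028,  λ_2 = 4,  λ_3 = 3.6972  (check: sum = 15 = tr ✓).

Step 4 — unit eigenvector for λ_1 ≈ 7.3028: v spans the null space of (Sigma - λ_1 I), whose rows are
  r_1 = (-3.3028, 0, 0),  r_2 = (0, -0.3028, -1),  r_3 = (0, -1, -3.3028).
  v is orthogonal to every row, so take v ∝ r_1 × r_2 = ((0)·(-1) - (0)·(-0.3028), (0)·(0) - (-3.3028)·(-1), (-3.3028)·(-0.3028) - (0)·(0)) ≈ (0, -3.3028, 1).
  Rescale (multiply by -1 so the first nonzero entry is positive): u = (0, 3.3028, -1).
  ||u|| = √((0)² + (3.3028)² + (-1)²) = √(11.9083) ≈ 3.4508,  v_1 = u/||u|| ≈ (0, 0.9571, -0.2898) (||v_1|| = 1).

λ_1 = 7.3028,  λ_2 = 4,  λ_3 = 3.6972;  v_1 ≈ (0, 0.9571, -0.2898)


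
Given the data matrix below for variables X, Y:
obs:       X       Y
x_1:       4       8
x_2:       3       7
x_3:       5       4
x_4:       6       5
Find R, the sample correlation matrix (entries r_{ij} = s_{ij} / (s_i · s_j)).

Step 1 — column means:
  mean(X) = (4 + 3 + 5 + 6) / 4 = 18/4 = 4.5
  mean(Y) = (8 + 7 + 4 + 5) / 4 = 24/4 = 6

Step 2 — sample variances and covariances s[i,j] = (1/(n-1)) · Σ_k (x_{k,i} - mean_i) · (x_{k,j} - mean_j), with n-1 = 3:
  s[X,X] = ((-0.5)·(-0.5) + (-1.5)·(-1.5) + (0.5)·(0.5) + (1.5)·(1.5)) / 3 = 5/3 = 1.6667
  s[X,Y] = ((-0.5)·(2) + (-1.5)·(1) + (0.5)·(-2) + (1.5)·(-1)) / 3 = -5/3 = -1.6667
  s[Y,Y] = ((2)·(2) + (1)·(1) + (-2)·(-2) + (-1)·(-1)) / 3 = 10/3 = 3.3333
  Sample standard deviations s_i = √(s[i,i]):
  s(X) = √(1.6667) = 1.291
  s(Y) = √(3.3333) = 1.8257

Step 3 — r_{ij} = s_{ij} / (s_i · s_j):
  r[X,X] = 1 (diagonal).
  r[X,Y] = -1.6667 / (1.291 · 1.8257) = -1.6667 / 2.357 = -0.7071
  r[Y,Y] = 1 (diagonal).

R is symmetric with unit diagonal. Assembling:

R = [[1, -0.7071],
 [-0.7071, 1]]


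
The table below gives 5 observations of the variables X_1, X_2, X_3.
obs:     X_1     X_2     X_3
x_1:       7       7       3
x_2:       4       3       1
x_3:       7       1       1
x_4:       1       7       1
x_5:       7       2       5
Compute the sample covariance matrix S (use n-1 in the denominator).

Step 1 — column means:
  mean(X_1) = (7 + 4 + 7 + 1 + 7) / 5 = 26/5 = 5.2
  mean(X_2) = (7 + 3 + 1 + 7 + 2) / 5 = 20/5 = 4
  mean(X_3) = (3 + 1 + 1 + 1 + 5) / 5 = 11/5 = 2.2

Step 2 — sample covariance S[i,j] = (1/(n-1)) · Σ_k (x_{k,i} - mean_i) · (x_{k,j} - mean_j), with n-1 = 4.
  S[X_1,X_1] = ((1.8)·(1.8) + (-1.2)·(-1.2) + (1.8)·(1.8) + (-4.2)·(-4.2) + (1.8)·(1.8)) / 4 = 28.8/4 = 7.2
  S[X_1,X_2] = ((1.8)·(3) + (-1.2)·(-1) + (1.8)·(-3) + (-4.2)·(3) + (1.8)·(-2)) / 4 = -15/4 = -3.75
  S[X_1,X_3] = ((1.8)·(0.8) + (-1.2)·(-1.2) + (1.8)·(-1.2) + (-4.2)·(-1.2) + (1.8)·(2.8)) / 4 = 10.8/4 = 2.7
  S[X_2,X_2] = ((3)·(3) + (-1)·(-1) + (-3)·(-3) + (3)·(3) + (-2)·(-2)) / 4 = 32/4 = 8
  S[X_2,X_3] = ((3)·(0.8) + (-1)·(-1.2) + (-3)·(-1.2) + (3)·(-1.2) + (-2)·(2.8)) / 4 = -2/4 = -0.5
  S[X_3,X_3] = ((0.8)·(0.8) + (-1.2)·(-1.2) + (-1.2)·(-1.2) + (-1.2)·(-1.2) + (2.8)·(2.8)) / 4 = 12.8/4 = 3.2

S is symmetric (S[j,i] = S[i,j]). Assembling:

S = [[7.2, -3.75, 2.7],
 [-3.75, 8, -0.5],
 [2.7, -0.5, 3.2]]


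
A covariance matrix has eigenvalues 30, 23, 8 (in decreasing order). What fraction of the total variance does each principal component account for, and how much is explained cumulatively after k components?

Step 1 — total variance = trace(Sigma) = Σ λ_i = 30 + 23 + 8 = 61.

Step 2 — fraction explained by component i = λ_i / Σ λ:
  PC1: 30/61 = 0.4918
  PC2: 23/61 = 0.377
  PC3: 8/61 = 0.1311

Step 3 — cumulative fraction after k components = (λ_1 + ... + λ_k) / Σ λ:
  k = 1: 30/61 = 0.4918
  k = 2: (30 + 23)/61 = 53/61 = 0.8689
  k = 3: (30 + 23 + 8)/61 = 61/61 = 1

Summary (fraction, with percent):

explained: PC1 0.4918 (49.18%), PC2 0.377 (37.7%), PC3 0.1311 (13.11%);  cumulative: 0.4918, 0.8689, 1


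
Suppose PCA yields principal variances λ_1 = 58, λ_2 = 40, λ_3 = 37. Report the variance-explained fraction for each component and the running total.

Step 1 — total variance = trace(Sigma) = Σ λ_i = 58 + 40 + 37 = 135.

Step 2 — fraction explained by component i = λ_i / Σ λ:
  PC1: 58/135 = 0.4296
  PC2: 40/135 = 0.2963
  PC3: 37/135 = 0.2741

Step 3 — cumulative fraction after k components = (λ_1 + ... + λ_k) / Σ λ:
  k = 1: 58/135 = 0.4296
  k = 2: (58 + 40)/135 = 98/135 = 0.7259
  k = 3: (58 + 40 + 37)/135 = 135/135 = 1

Summary (fraction, with percent):

explained: PC1 0.4296 (42.96%), PC2 0.2963 (29.63%), PC3 0.2741 (27.41%);  cumulative: 0.4296, 0.7259, 1


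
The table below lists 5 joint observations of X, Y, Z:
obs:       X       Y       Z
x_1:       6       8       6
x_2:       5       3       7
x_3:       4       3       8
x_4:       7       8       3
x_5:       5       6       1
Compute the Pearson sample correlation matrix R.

Step 1 — column means:
  mean(X) = (6 + 5 + 4 + 7 + 5) / 5 = 27/5 = 5.4
  mean(Y) = (8 + 3 + 3 + 8 + 6) / 5 = 28/5 = 5.6
  mean(Z) = (6 + 7 + 8 + 3 + 1) / 5 = 25/5 = 5

Step 2 — sample variances and covariances s[i,j] = (1/(n-1)) · Σ_k (x_{k,i} - mean_i) · (x_{k,j} - mean_j), with n-1 = 4:
  s[X,X] = ((0.6)·(0.6) + (-0.4)·(-0.4) + (-1.4)·(-1.4) + (1.6)·(1.6) + (-0.4)·(-0.4)) / 4 = 5.2/4 = 1.3
  s[X,Y] = ((0.6)·(2.4) + (-0.4)·(-2.6) + (-1.4)·(-2.6) + (1.6)·(2.4) + (-0.4)·(0.4)) / 4 = 9.8/4 = 2.45
  s[X,Z] = ((0.6)·(1) + (-0.4)·(2) + (-1.4)·(3) + (1.6)·(-2) + (-0.4)·(-4)) / 4 = -6/4 = -1.5
  s[Y,Y] = ((2.4)·(2.4) + (-2.6)·(-2.6) + (-2.6)·(-2.6) + (2.4)·(2.4) + (0.4)·(0.4)) / 4 = 25.2/4 = 6.3
  s[Y,Z] = ((2.4)·(1) + (-2.6)·(2) + (-2.6)·(3) + (2.4)·(-2) + (0.4)·(-4)) / 4 = -17/4 = -4.25
  s[Z,Z] = ((1)·(1) + (2)·(2) + (3)·(3) + (-2)·(-2) + (-4)·(-4)) / 4 = 34/4 = 8.5
  Sample standard deviations s_i = √(s[i,i]):
  s(X) = √(1.3) = 1.1402
  s(Y) = √(6.3) = 2.51
  s(Z) = √(8.5) = 2.9155

Step 3 — r_{ij} = s_{ij} / (s_i · s_j):
  r[X,X] = 1 (diagonal).
  r[X,Y] = 2.45 / (1.1402 · 2.51) = 2.45 / 2.8618 = 0.8561
  r[X,Z] = -1.5 / (1.1402 · 2.9155) = -1.5 / 3.3242 = -0.4512
  r[Y,Y] = 1 (diagonal).
  r[Y,Z] = -4.25 / (2.51 · 2.9155) = -4.25 / 7.3178 = -0.5808
  r[Z,Z] = 1 (diagonal).

R is symmetric with unit diagonal. Assembling:

R = [[1, 0.8561, -0.4512],
 [0.8561, 1, -0.5808],
 [-0.4512, -0.5808, 1]]


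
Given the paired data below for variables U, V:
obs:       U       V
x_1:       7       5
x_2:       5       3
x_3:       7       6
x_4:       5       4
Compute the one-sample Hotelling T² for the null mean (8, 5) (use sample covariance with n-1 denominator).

Step 1 — sample mean vector:
  mean(U) = (7 + 5 + 7 + 5) / 4 = 24/4 = 6
  mean(V) = (5 + 3 + 6 + 4) / 4 = 18/4 = 4.5
  x̄ = (6, 4.5),  deviation x̄ - mu_0 = (6, 4.5) - (8, 5) = (-2, -0.5).

Step 2 — sample covariance matrix, S[i,j] = (1/(n-1)) · Σ_k (x_{k,i} - mean_i) · (x_{k,j} - mean_j), divisor n-1 = 3:
  S[U,U] = ((1)·(1) + (-1)·(-1) + (1)·(1) + (-1)·(-1)) / 3 = 4/3 = 1.3333
  S[U,V] = ((1)·(0.5) + (-1)·(-1.5) + (1)·(1.5) + (-1)·(-0.5)) / 3 = 4/3 = 1.3333
  S[V,V] = ((0.5)·(0.5) + (-1.5)·(-1.5) + (1.5)·(1.5) + (-0.5)·(-0.5)) / 3 = 5/3 = 1.6667
  S = [[1.3333, 1.3333],
 [1.3333, 1.6667]].

Step 3 — invert S. det(S) = 1.3333·1.6667 - (1.3333)² = 0.4444.
  S^{-1} = (1/det) · [[d, -b], [-b, a]] = [[3.75, -3],
 [-3, 3]].

Step 4 — quadratic form (x̄ - mu_0)^T · S^{-1} · (x̄ - mu_0):
  S^{-1} · (x̄ - mu_0) = (-6, 4.5),
  (x̄ - mu_0)^T · [...] = (-2)·(-6) + (-0.5)·(4.5) = 9.75.

Step 5 — scale by n: T² = 4 · 9.75 = 39.

T² ≈ 39


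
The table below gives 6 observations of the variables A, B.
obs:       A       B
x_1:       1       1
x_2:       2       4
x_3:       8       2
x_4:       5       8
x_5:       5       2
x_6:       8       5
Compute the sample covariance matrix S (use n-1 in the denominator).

Step 1 — column means:
  mean(A) = (1 + 2 + 8 + 5 + 5 + 8) / 6 = 29/6 = 4.8333
  mean(B) = (1 + 4 + 2 + 8 + 2 + 5) / 6 = 22/6 = 3.6667

Step 2 — sample covariance S[i,j] = (1/(n-1)) · Σ_k (x_{k,i} - mean_i) · (x_{k,j} - mean_j), with n-1 = 5.
  S[A,A] = ((-3.8333)·(-3.8333) + (-2.8333)·(-2.8333) + (3.1667)·(3.1667) + (0.1667)·(0.1667) + (0.1667)·(0.1667) + (3.1667)·(3.1667)) / 5 = 42.8333/5 = 8.5667
  S[A,B] = ((-3.8333)·(-2.6667) + (-2.8333)·(0.3333) + (3.1667)·(-1.6667) + (0.1667)·(4.3333) + (0.1667)·(-1.6667) + (3.1667)·(1.3333)) / 5 = 8.6667/5 = 1.7333
  S[B,B] = ((-2.6667)·(-2.6667) + (0.3333)·(0.3333) + (-1.6667)·(-1.6667) + (4.3333)·(4.3333) + (-1.6667)·(-1.6667) + (1.3333)·(1.3333)) / 5 = 33.3333/5 = 6.6667

S is symmetric (S[j,i] = S[i,j]). Assembling:

S = [[8.5667, 1.7333],
 [1.7333, 6.6667]]


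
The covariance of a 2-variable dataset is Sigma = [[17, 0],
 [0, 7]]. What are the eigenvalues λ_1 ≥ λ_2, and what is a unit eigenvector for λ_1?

Step 1 — characteristic polynomial of 2×2 Sigma:
  det(Sigma - λI) = λ² - trace · λ + det = 0.
  trace = 17 + 7 = 24, det = 17·7 - (0)² = 119.
Step 2 — discriminant:
  Δ = trace² - 4·det = 576 - 476 = 100.
Step 3 — eigenvalues:
  λ = (trace ± √Δ)/2 = (24 ± 10)/2,
  λ_1 = 17,  λ_2 = 7.

Step 4 — unit eigenvector for λ_1: Sigma is diagonal, so its eigenvectors are the coordinate axes. λ_1 = 17 is the diagonal entry on the first coordinate axis, hence
  v_1 = (1, 0) (||v_1|| = 1).

λ_1 = 17,  λ_2 = 7;  v_1 ≈ (1, 0)


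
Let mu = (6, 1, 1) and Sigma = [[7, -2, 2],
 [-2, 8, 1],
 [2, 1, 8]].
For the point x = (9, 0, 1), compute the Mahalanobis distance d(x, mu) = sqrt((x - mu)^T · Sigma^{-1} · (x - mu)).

Step 1 — centre the observation: (x - mu) = (3, -1, 0).

Step 2 — invert Sigma (cofactor / det for 3×3, or solve directly):
  Sigma^{-1} = [[0.1707, 0.0488, -0.0488],
 [0.0488, 0.1409, -0.0298],
 [-0.0488, -0.0298, 0.1409]].

Step 3 — form the quadratic (x - mu)^T · Sigma^{-1} · (x - mu):
  Sigma^{-1} · (x - mu) = (0.4634, 0.0054, -0.1165).
  (x - mu)^T · [Sigma^{-1} · (x - mu)] = (3)·(0.4634) + (-1)·(0.0054) + (0)·(-0.1165) = 1.3848.

Step 4 — take square root: d = √(1.3848) ≈ 1.1768.

d(x, mu) = √(1.3848) ≈ 1.1768


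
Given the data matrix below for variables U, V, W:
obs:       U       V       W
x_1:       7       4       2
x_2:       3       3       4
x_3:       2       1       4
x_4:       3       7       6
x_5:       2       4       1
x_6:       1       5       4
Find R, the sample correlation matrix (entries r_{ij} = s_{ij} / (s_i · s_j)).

Step 1 — column means:
  mean(U) = (7 + 3 + 2 + 3 + 2 + 1) / 6 = 18/6 = 3
  mean(V) = (4 + 3 + 1 + 7 + 4 + 5) / 6 = 24/6 = 4
  mean(W) = (2 + 4 + 4 + 6 + 1 + 4) / 6 = 21/6 = 3.5

Step 2 — sample variances and covariances s[i,j] = (1/(n-1)) · Σ_k (x_{k,i} - mean_i) · (x_{k,j} - mean_j), with n-1 = 5:
  s[U,U] = ((4)·(4) + (0)·(0) + (-1)·(-1) + (0)·(0) + (-1)·(-1) + (-2)·(-2)) / 5 = 22/5 = 4.4
  s[U,V] = ((4)·(0) + (0)·(-1) + (-1)·(-3) + (0)·(3) + (-1)·(0) + (-2)·(1)) / 5 = 1/5 = 0.2
  s[U,W] = ((4)·(-1.5) + (0)·(0.5) + (-1)·(0.5) + (0)·(2.5) + (-1)·(-2.5) + (-2)·(0.5)) / 5 = -5/5 = -1
  s[V,V] = ((0)·(0) + (-1)·(-1) + (-3)·(-3) + (3)·(3) + (0)·(0) + (1)·(1)) / 5 = 20/5 = 4
  s[V,W] = ((0)·(-1.5) + (-1)·(0.5) + (-3)·(0.5) + (3)·(2.5) + (0)·(-2.5) + (1)·(0.5)) / 5 = 6/5 = 1.2
  s[W,W] = ((-1.5)·(-1.5) + (0.5)·(0.5) + (0.5)·(0.5) + (2.5)·(2.5) + (-2.5)·(-2.5) + (0.5)·(0.5)) / 5 = 15.5/5 = 3.1
  Sample standard deviations s_i = √(s[i,i]):
  s(U) = √(4.4) = 2.0976
  s(V) = √(4) = 2
  s(W) = √(3.1) = 1.7607

Step 3 — r_{ij} = s_{ij} / (s_i · s_j):
  r[U,U] = 1 (diagonal).
  r[U,V] = 0.2 / (2.0976 · 2) = 0.2 / 4.1952 = 0.0477
  r[U,W] = -1 / (2.0976 · 1.7607) = -1 / 3.6932 = -0.2708
  r[V,V] = 1 (diagonal).
  r[V,W] = 1.2 / (2 · 1.7607) = 1.2 / 3.5214 = 0.3408
  r[W,W] = 1 (diagonal).

R is symmetric with unit diagonal. Assembling:

R = [[1, 0.0477, -0.2708],
 [0.0477, 1, 0.3408],
 [-0.2708, 0.3408, 1]]


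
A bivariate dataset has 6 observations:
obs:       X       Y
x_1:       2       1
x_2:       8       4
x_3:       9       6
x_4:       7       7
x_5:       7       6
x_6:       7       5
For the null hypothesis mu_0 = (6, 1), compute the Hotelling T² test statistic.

Step 1 — sample mean vector:
  mean(X) = (2 + 8 + 9 + 7 + 7 + 7) / 6 = 40/6 = 6.6667
  mean(Y) = (1 + 4 + 6 + 7 + 6 + 5) / 6 = 29/6 = 4.8333
  x̄ = (6.6667, 4.8333),  deviation x̄ - mu_0 = (6.6667, 4.8333) - (6, 1) = (0.6667, 3.8333).

Step 2 — sample covariance matrix, S[i,j] = (1/(n-1)) · Σ_k (x_{k,i} - mean_i) · (x_{k,j} - mean_j), divisor n-1 = 5:
  S[X,X] = ((-4.6667)·(-4.6667) + (1.3333)·(1.3333) + (2.3333)·(2.3333) + (0.3333)·(0.3333) + (0.3333)·(0.3333) + (0.3333)·(0.3333)) / 5 = 29.3333/5 = 5.8667
  S[X,Y] = ((-4.6667)·(-3.8333) + (1.3333)·(-0.8333) + (2.3333)·(1.1667) + (0.3333)·(2.1667) + (0.3333)·(1.1667) + (0.3333)·(0.1667)) / 5 = 20.6667/5 = 4.1333
  S[Y,Y] = ((-3.8333)·(-3.8333) + (-0.8333)·(-0.8333) + (1.1667)·(1.1667) + (2.1667)·(2.1667) + (1.1667)·(1.1667) + (0.1667)·(0.1667)) / 5 = 22.8333/5 = 4.5667
  S = [[5.8667, 4.1333],
 [4.1333, 4.5667]].

Step 3 — invert S. det(S) = 5.8667·4.5667 - (4.1333)² = 9.7067.
  S^{-1} = (1/det) · [[d, -b], [-b, a]] = [[0.4705, -0.4258],
 [-0.4258, 0.6044]].

Step 4 — quadratic form (x̄ - mu_0)^T · S^{-1} · (x̄ - mu_0):
  S^{-1} · (x̄ - mu_0) = (-1.3187, 2.033),
  (x̄ - mu_0)^T · [...] = (0.6667)·(-1.3187) + (3.8333)·(2.033) = 6.9139.

Step 5 — scale by n: T² = 6 · 6.9139 = 41.4835.

T² ≈ 41.4835
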